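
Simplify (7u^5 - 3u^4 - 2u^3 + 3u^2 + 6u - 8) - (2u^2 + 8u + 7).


Distribute the minus sign:
  (7u^5 - 3u^4 - 2u^3 + 3u^2 + 6u - 8)
- (2u^2 + 8u + 7)
Negate second polynomial: -2u^2 - 8u - 7
Add: 7u^5 - 3u^4 - 2u^3 + u^2 - 2u - 15


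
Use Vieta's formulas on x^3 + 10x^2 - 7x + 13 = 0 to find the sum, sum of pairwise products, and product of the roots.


Monic cubic x^3+bx^2+cx+d=0: sum=-b, pairwise sum=c, product=-d.
b=10, c=-7, d=13
r1+r2+r3 = -10
r1r2+r1r3+r2r3 = -7
r1r2r3 = -13


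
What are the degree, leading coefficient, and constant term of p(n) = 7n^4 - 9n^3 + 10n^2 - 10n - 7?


Highest power of n is 4, with coefficient 7. Constant term is -7.
Degree = 4, leading coefficient = 7, constant term = -7


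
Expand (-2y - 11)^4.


Expand (-2y - 11)^4 by repeated multiplication:
  (-2y - 11)^2 = 4y^2 + 44y + 121
  (-2y - 11)^3 = -8y^3 - 132y^2 - 726y - 1331
= 16y^4 + 352y^3 + 2904y^2 + 10648y + 14641


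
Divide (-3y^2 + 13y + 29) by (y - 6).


(-3y^2 + 13y + 29) / (y - 6)
Step 1: -3y * (y - 6) = -3y^2 + 18y; subtract.
Step 2: -5 * (y - 6) = -5y + 30; subtract.
Quotient: -3y - 5, Remainder: -1


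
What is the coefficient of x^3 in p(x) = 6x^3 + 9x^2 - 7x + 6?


Read off the coefficient of x^3: 6


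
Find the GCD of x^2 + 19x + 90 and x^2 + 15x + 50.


Factor each:
  x^2 + 19x + 90 = (x + 10)(x + 9)
  x^2 + 15x + 50 = (x + 10)(x + 5)
Common monic factor: x + 10


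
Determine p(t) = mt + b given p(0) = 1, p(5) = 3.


p(t) = mt + b. Using p(0)=1, p(5)=3:
m = (1 - 3)/(0 - 5) = -2/-5 = 2/5
b = 1 - m*(0) = 1 = 1
p(t) = (2/5)t + 1


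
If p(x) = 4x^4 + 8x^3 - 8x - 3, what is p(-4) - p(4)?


p(-4) = 541
p(4) = 1501
p(-4) - p(4) = 541 - 1501 = -960


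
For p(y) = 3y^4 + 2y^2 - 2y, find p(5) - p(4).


p(5) = 1915
p(4) = 792
p(5) - p(4) = 1915 - 792 = 1123


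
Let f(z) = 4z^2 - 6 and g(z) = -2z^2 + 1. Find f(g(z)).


Substitute g(z) into f:
f(g(z)) = 4*(-2z^2 + 1)^2 + (-6)
(-2z^2 + 1)^2 = 4z^4 - 4z^2 + 1
Expand and combine: 16z^4 - 16z^2 - 2


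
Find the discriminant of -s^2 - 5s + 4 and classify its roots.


D = b^2 - 4ac = (-5)^2 - 4(-1)(4) = 25 + 16 = 41
Since D > 0: two distinct irrational roots


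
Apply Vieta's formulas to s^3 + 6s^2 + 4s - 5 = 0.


Monic cubic s^3+bs^2+cs+d=0: sum=-b, pairwise sum=c, product=-d.
b=6, c=4, d=-5
r1+r2+r3 = -6
r1r2+r1r3+r2r3 = 4
r1r2r3 = 5


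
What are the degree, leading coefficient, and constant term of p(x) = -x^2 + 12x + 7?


Highest power of x is 2, with coefficient -1. Constant term is 7.
Degree = 2, leading coefficient = -1, constant term = 7


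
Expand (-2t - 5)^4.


Expand (-2t - 5)^4 by repeated multiplication:
  (-2t - 5)^2 = 4t^2 + 20t + 25
  (-2t - 5)^3 = -8t^3 - 60t^2 - 150t - 125
= 16t^4 + 160t^3 + 600t^2 + 1000t + 625


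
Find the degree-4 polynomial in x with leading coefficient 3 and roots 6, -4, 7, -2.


p(x) = 3(x - 6)(x + 4)(x - 7)(x + 2)
Expand: 3x^4 - 21x^3 - 84x^2 + 444x + 1008


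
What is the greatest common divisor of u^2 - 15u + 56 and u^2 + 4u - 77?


Factor each:
  u^2 - 15u + 56 = (u - 7)(u - 8)
  u^2 + 4u - 77 = (u - 7)(u + 11)
Common monic factor: u - 7


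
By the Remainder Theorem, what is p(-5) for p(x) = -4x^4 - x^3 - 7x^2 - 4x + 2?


By the Remainder Theorem, the remainder equals p(-5):
  -4*(-5)^4 = -2500
  -1*(-5)^3 = 125
  -7*(-5)^2 = -175
  -4*(-5)^1 = 20
  constant: 2
Sum: -2500 + 125 - 175 + 20 + 2 = -2528


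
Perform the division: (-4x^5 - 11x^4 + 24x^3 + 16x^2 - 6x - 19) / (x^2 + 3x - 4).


(-4x^5 - 11x^4 + 24x^3 + 16x^2 - 6x - 19) / (x^2 + 3x - 4)
Step 1: -4x^3 * (x^2 + 3x - 4) = -4x^5 - 12x^4 + 16x^3; subtract.
Step 2: x^2 * (x^2 + 3x - 4) = x^4 + 3x^3 - 4x^2; subtract.
Step 3: 5x * (x^2 + 3x - 4) = 5x^3 + 15x^2 - 20x; subtract.
Step 4: 5 * (x^2 + 3x - 4) = 5x^2 + 15x - 20; subtract.
Quotient: -4x^3 + x^2 + 5x + 5, Remainder: -x + 1


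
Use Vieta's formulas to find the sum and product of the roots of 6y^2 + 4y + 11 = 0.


For ay^2+by+c=0: sum = -b/a, product = c/a.
a=6, b=4, c=11
Sum = -(4)/6 = -2/3
Product = (11)/6 = 11/6


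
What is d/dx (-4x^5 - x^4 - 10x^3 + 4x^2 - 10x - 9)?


Apply the power rule term by term:
  d/dx(-4x^5) = -20x^4
  d/dx(-x^4) = -4x^3
  d/dx(-10x^3) = -30x^2
  d/dx(4x^2) = 8x
  d/dx(-10x) = -10
  d/dx(-9) = 0
p'(x) = -20x^4 - 4x^3 - 30x^2 + 8x - 10


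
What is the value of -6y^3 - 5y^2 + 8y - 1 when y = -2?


Using direct substitution:
  -6 * (-2)^3 = 48
  -5 * (-2)^2 = -20
  8 * (-2)^1 = -16
  constant: -1
Sum = 48 - 20 - 16 - 1 = 11


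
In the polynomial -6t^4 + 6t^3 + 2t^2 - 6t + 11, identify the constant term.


Read off the constant term: 11


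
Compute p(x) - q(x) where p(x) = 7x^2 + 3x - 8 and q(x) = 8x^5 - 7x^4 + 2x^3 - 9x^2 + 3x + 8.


Distribute the minus sign:
  (7x^2 + 3x - 8)
- (8x^5 - 7x^4 + 2x^3 - 9x^2 + 3x + 8)
Negate second polynomial: -8x^5 + 7x^4 - 2x^3 + 9x^2 - 3x - 8
Add: -8x^5 + 7x^4 - 2x^3 + 16x^2 - 16


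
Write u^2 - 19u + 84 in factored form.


Roots satisfy r1 + r2 = -b/a = 19 and r1*r2 = c/a = 84.
So r1 = 12, r2 = 7.
u^2 - 19u + 84 = (u - r1)(u - r2) = (u - 12)(u - 7)


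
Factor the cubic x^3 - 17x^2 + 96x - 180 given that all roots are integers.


Try integer roots (divisors of -180). x=5: p(5)=0.
Divide out (x - 5): quotient is x^2 - 12x + 36.
Factor the quadratic: (x - 6)(x - 6)
Result: (x - 5)(x - 6)(x - 6)


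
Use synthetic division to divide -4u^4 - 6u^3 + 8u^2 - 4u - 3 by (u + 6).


Synthetic division with c = -6. Coefficients: -4, -6, 8, -4, -3
Bring down -4.
  -4 * -6 = 24; 24 - 6 = 18
  18 * -6 = -108; -108 + 8 = -100
  -100 * -6 = 600; 600 - 4 = 596
  596 * -6 = -3576; -3576 - 3 = -3579
Quotient: -4u^3 + 18u^2 - 100u + 596, Remainder: -3579


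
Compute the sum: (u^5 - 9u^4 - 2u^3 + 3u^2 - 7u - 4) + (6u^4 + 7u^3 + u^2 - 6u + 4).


Align terms by degree and add:
  u^5 - 9u^4 - 2u^3 + 3u^2 - 7u - 4
+ 6u^4 + 7u^3 + u^2 - 6u + 4
= u^5 - 3u^4 + 5u^3 + 4u^2 - 13u


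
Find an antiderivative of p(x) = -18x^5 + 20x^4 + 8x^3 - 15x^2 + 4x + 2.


Reverse power rule on each term:
  ∫ -18x^5 dx = -3x^6
  ∫ 20x^4 dx = 4x^5
  ∫ 8x^3 dx = 2x^4
  ∫ -15x^2 dx = -5x^3
  ∫ 4x dx = 2x^2
  ∫ 2 dx = 2x
F(x) = -3x^6 + 4x^5 + 2x^4 - 5x^3 + 2x^2 + 2x + C


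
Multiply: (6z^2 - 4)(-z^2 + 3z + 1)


Distribute each term of the first polynomial:
  (6z^2)(-z^2 + 3z + 1) = -6z^4 + 18z^3 + 6z^2
  (-4)(-z^2 + 3z + 1) = 4z^2 - 12z - 4
Sum: -6z^4 + 18z^3 + 10z^2 - 12z - 4


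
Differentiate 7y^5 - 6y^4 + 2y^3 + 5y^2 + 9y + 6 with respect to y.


Apply the power rule term by term:
  d/dy(7y^5) = 35y^4
  d/dy(-6y^4) = -24y^3
  d/dy(2y^3) = 6y^2
  d/dy(5y^2) = 10y
  d/dy(9y) = 9
  d/dy(6) = 0
p'(y) = 35y^4 - 24y^3 + 6y^2 + 10y + 9


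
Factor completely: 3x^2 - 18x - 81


Roots satisfy r1 + r2 = -b/a = 6 and r1*r2 = c/a = -27.
So r1 = 9, r2 = -3.
3x^2 - 18x - 81 = 3(x - r1)(x - r2) = 3(x - 9)(x + 3)


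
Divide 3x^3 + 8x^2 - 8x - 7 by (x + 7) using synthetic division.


Synthetic division with c = -7. Coefficients: 3, 8, -8, -7
Bring down 3.
  3 * -7 = -21; -21 + 8 = -13
  -13 * -7 = 91; 91 - 8 = 83
  83 * -7 = -581; -581 - 7 = -588
Quotient: 3x^2 - 13x + 83, Remainder: -588


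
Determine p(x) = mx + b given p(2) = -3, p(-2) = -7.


p(x) = mx + b. Using p(2)=-3, p(-2)=-7:
m = (-3 + 7)/(2 + 2) = 4/4 = 1
b = -3 - m*(2) = -3 - 2 = -5
p(x) = x - 5


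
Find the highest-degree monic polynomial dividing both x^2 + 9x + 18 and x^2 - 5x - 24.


Factor each:
  x^2 + 9x + 18 = (x + 3)(x + 6)
  x^2 - 5x - 24 = (x + 3)(x - 8)
Common monic factor: x + 3


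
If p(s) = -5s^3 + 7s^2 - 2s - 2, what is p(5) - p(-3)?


p(5) = -462
p(-3) = 202
p(5) - p(-3) = -462 - 202 = -664


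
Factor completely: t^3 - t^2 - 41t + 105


Try integer roots (divisors of 105). t=3: p(3)=0.
Divide out (t - 3): quotient is t^2 + 2t - 35.
Factor the quadratic: (t + 7)(t - 5)
Result: (t - 3)(t + 7)(t - 5)


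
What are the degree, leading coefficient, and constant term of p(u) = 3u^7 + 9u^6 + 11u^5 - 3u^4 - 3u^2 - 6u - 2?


Highest power of u is 7, with coefficient 3. Constant term is -2.
Degree = 7, leading coefficient = 3, constant term = -2


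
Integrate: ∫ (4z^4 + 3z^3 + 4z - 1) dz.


Reverse power rule on each term:
  ∫ 4z^4 dz = (4/5)z^5
  ∫ 3z^3 dz = (3/4)z^4
  ∫ 4z dz = 2z^2
  ∫ -1 dz = -z
F(z) = (4/5)z^5 + (3/4)z^4 + 2z^2 - z + C


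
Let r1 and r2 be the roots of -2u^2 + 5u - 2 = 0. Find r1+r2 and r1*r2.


For au^2+bu+c=0: sum = -b/a, product = c/a.
a=-2, b=5, c=-2
Sum = -(5)/-2 = 5/2
Product = (-2)/-2 = 1


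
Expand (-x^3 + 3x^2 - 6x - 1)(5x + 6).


Distribute each term of the first polynomial:
  (-x^3)(5x + 6) = -5x^4 - 6x^3
  (3x^2)(5x + 6) = 15x^3 + 18x^2
  (-6x)(5x + 6) = -30x^2 - 36x
  (-1)(5x + 6) = -5x - 6
Sum: -5x^4 + 9x^3 - 12x^2 - 41x - 6


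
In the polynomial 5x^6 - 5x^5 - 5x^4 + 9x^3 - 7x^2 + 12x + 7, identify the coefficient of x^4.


Read off the coefficient of x^4: -5


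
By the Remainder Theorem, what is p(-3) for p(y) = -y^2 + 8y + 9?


By the Remainder Theorem, the remainder equals p(-3):
  -1*(-3)^2 = -9
  8*(-3)^1 = -24
  constant: 9
Sum: -9 - 24 + 9 = -24


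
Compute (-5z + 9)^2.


Expand (-5z + 9)^2 by repeated multiplication:
= 25z^2 - 90z + 81


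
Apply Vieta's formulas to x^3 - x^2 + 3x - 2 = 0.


Monic cubic x^3+bx^2+cx+d=0: sum=-b, pairwise sum=c, product=-d.
b=-1, c=3, d=-2
r1+r2+r3 = 1
r1r2+r1r3+r2r3 = 3
r1r2r3 = 2


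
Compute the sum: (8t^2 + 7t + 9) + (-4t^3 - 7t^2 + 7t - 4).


Align terms by degree and add:
  8t^2 + 7t + 9
  -4t^3 - 7t^2 + 7t - 4
= -4t^3 + t^2 + 14t + 5


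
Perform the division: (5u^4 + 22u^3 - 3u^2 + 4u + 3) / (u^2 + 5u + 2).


(5u^4 + 22u^3 - 3u^2 + 4u + 3) / (u^2 + 5u + 2)
Step 1: 5u^2 * (u^2 + 5u + 2) = 5u^4 + 25u^3 + 10u^2; subtract.
Step 2: -3u * (u^2 + 5u + 2) = -3u^3 - 15u^2 - 6u; subtract.
Step 3: 2 * (u^2 + 5u + 2) = 2u^2 + 10u + 4; subtract.
Quotient: 5u^2 - 3u + 2, Remainder: -1


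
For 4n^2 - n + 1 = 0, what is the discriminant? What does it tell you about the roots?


D = b^2 - 4ac = (-1)^2 - 4(4)(1) = 1 - 16 = -15
Since D < 0: two complex conjugate roots (no real roots)


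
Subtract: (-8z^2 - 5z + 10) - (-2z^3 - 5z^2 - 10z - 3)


Distribute the minus sign:
  (-8z^2 - 5z + 10)
- (-2z^3 - 5z^2 - 10z - 3)
Negate second polynomial: 2z^3 + 5z^2 + 10z + 3
Add: 2z^3 - 3z^2 + 5z + 13


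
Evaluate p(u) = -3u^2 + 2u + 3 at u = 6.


Using direct substitution:
  -3 * (6)^2 = -108
  2 * (6)^1 = 12
  constant: 3
Sum = -108 + 12 + 3 = -93


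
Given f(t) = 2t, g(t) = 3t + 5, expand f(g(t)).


Substitute g(t) into f:
f(g(t)) = 2*(3t + 5)
Expand and combine: 6t + 10


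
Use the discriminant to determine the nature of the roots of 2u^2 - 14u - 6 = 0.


D = b^2 - 4ac = (-14)^2 - 4(2)(-6) = 196 + 48 = 244
Since D > 0: two distinct irrational roots


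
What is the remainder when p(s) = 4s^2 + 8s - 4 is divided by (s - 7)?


By the Remainder Theorem, the remainder equals p(7):
  4*(7)^2 = 196
  8*(7)^1 = 56
  constant: -4
Sum: 196 + 56 - 4 = 248


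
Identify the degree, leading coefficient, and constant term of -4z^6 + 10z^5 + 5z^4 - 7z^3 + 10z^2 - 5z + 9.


Highest power of z is 6, with coefficient -4. Constant term is 9.
Degree = 6, leading coefficient = -4, constant term = 9


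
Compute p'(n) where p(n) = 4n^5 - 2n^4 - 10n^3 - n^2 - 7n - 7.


Apply the power rule term by term:
  d/dn(4n^5) = 20n^4
  d/dn(-2n^4) = -8n^3
  d/dn(-10n^3) = -30n^2
  d/dn(-n^2) = -2n
  d/dn(-7n) = -7
  d/dn(-7) = 0
p'(n) = 20n^4 - 8n^3 - 30n^2 - 2n - 7


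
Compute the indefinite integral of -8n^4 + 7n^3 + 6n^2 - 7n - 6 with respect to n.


Reverse power rule on each term:
  ∫ -8n^4 dn = -(8/5)n^5
  ∫ 7n^3 dn = (7/4)n^4
  ∫ 6n^2 dn = 2n^3
  ∫ -7n dn = -(7/2)n^2
  ∫ -6 dn = -6n
F(n) = -(8/5)n^5 + (7/4)n^4 + 2n^3 - (7/2)n^2 - 6n + C


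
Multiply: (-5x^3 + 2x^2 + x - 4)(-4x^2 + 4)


Distribute each term of the first polynomial:
  (-5x^3)(-4x^2 + 4) = 20x^5 - 20x^3
  (2x^2)(-4x^2 + 4) = -8x^4 + 8x^2
  (x)(-4x^2 + 4) = -4x^3 + 4x
  (-4)(-4x^2 + 4) = 16x^2 - 16
Sum: 20x^5 - 8x^4 - 24x^3 + 24x^2 + 4x - 16


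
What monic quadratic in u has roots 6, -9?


p(u) = (u - 6)(u + 9)
Expand: u^2 + 3u - 54


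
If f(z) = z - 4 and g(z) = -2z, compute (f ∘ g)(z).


Substitute g(z) into f:
f(g(z)) = 1*(-2z) + (-4)
Expand and combine: -2z - 4


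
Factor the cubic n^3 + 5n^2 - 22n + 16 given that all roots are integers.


Try integer roots (divisors of 16). n=-8: p(-8)=0.
Divide out (n + 8): quotient is n^2 - 3n + 2.
Factor the quadratic: (n - 1)(n - 2)
Result: (n + 8)(n - 1)(n - 2)


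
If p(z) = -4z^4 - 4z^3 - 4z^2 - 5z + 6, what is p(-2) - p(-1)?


p(-2) = -32
p(-1) = 7
p(-2) - p(-1) = -32 - 7 = -39


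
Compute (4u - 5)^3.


Expand (4u - 5)^3 by repeated multiplication:
  (4u - 5)^2 = 16u^2 - 40u + 25
= 64u^3 - 240u^2 + 300u - 125


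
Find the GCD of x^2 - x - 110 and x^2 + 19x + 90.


Factor each:
  x^2 - x - 110 = (x + 10)(x - 11)
  x^2 + 19x + 90 = (x + 10)(x + 9)
Common monic factor: x + 10


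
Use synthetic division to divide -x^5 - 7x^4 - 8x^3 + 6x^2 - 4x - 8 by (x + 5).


Synthetic division with c = -5. Coefficients: -1, -7, -8, 6, -4, -8
Bring down -1.
  -1 * -5 = 5; 5 - 7 = -2
  -2 * -5 = 10; 10 - 8 = 2
  2 * -5 = -10; -10 + 6 = -4
  -4 * -5 = 20; 20 - 4 = 16
  16 * -5 = -80; -80 - 8 = -88
Quotient: -x^4 - 2x^3 + 2x^2 - 4x + 16, Remainder: -88


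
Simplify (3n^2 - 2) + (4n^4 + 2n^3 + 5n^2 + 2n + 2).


Align terms by degree and add:
  3n^2 - 2
+ 4n^4 + 2n^3 + 5n^2 + 2n + 2
= 4n^4 + 2n^3 + 8n^2 + 2n


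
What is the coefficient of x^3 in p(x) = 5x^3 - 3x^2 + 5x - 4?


Read off the coefficient of x^3: 5


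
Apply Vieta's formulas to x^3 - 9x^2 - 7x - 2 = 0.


Monic cubic x^3+bx^2+cx+d=0: sum=-b, pairwise sum=c, product=-d.
b=-9, c=-7, d=-2
r1+r2+r3 = 9
r1r2+r1r3+r2r3 = -7
r1r2r3 = 2


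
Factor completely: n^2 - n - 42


Roots satisfy r1 + r2 = -b/a = 1 and r1*r2 = c/a = -42.
So r1 = -6, r2 = 7.
n^2 - n - 42 = (n - r1)(n - r2) = (n + 6)(n - 7)


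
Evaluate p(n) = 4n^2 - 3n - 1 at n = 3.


Using direct substitution:
  4 * (3)^2 = 36
  -3 * (3)^1 = -9
  constant: -1
Sum = 36 - 9 - 1 = 26


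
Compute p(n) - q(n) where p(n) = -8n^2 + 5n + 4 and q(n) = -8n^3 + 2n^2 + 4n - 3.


Distribute the minus sign:
  (-8n^2 + 5n + 4)
- (-8n^3 + 2n^2 + 4n - 3)
Negate second polynomial: 8n^3 - 2n^2 - 4n + 3
Add: 8n^3 - 10n^2 + n + 7


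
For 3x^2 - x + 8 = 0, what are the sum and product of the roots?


For ax^2+bx+c=0: sum = -b/a, product = c/a.
a=3, b=-1, c=8
Sum = -(-1)/3 = 1/3
Product = (8)/3 = 8/3


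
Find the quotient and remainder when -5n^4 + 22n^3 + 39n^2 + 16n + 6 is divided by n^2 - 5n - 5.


(-5n^4 + 22n^3 + 39n^2 + 16n + 6) / (n^2 - 5n - 5)
Step 1: -5n^2 * (n^2 - 5n - 5) = -5n^4 + 25n^3 + 25n^2; subtract.
Step 2: -3n * (n^2 - 5n - 5) = -3n^3 + 15n^2 + 15n; subtract.
Step 3: -1 * (n^2 - 5n - 5) = -n^2 + 5n + 5; subtract.
Quotient: -5n^2 - 3n - 1, Remainder: -4n + 1


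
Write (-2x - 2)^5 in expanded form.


Expand (-2x - 2)^5 by repeated multiplication:
  (-2x - 2)^2 = 4x^2 + 8x + 4
  (-2x - 2)^3 = -8x^3 - 24x^2 - 24x - 8
  (-2x - 2)^4 = 16x^4 + 64x^3 + 96x^2 + 64x + 16
= -32x^5 - 160x^4 - 320x^3 - 320x^2 - 160x - 32


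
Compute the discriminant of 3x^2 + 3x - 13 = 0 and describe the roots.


D = b^2 - 4ac = (3)^2 - 4(3)(-13) = 9 + 156 = 165
Since D > 0: two distinct irrational roots


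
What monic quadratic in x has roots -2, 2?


p(x) = (x + 2)(x - 2)
Expand: x^2 - 4


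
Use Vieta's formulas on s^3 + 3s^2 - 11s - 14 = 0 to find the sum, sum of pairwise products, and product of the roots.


Monic cubic s^3+bs^2+cs+d=0: sum=-b, pairwise sum=c, product=-d.
b=3, c=-11, d=-14
r1+r2+r3 = -3
r1r2+r1r3+r2r3 = -11
r1r2r3 = 14


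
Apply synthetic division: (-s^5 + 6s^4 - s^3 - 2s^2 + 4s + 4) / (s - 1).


Synthetic division with c = 1. Coefficients: -1, 6, -1, -2, 4, 4
Bring down -1.
  -1 * 1 = -1; -1 + 6 = 5
  5 * 1 = 5; 5 - 1 = 4
  4 * 1 = 4; 4 - 2 = 2
  2 * 1 = 2; 2 + 4 = 6
  6 * 1 = 6; 6 + 4 = 10
Quotient: -s^4 + 5s^3 + 4s^2 + 2s + 6, Remainder: 10


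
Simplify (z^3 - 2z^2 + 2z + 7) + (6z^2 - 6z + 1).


Align terms by degree and add:
  z^3 - 2z^2 + 2z + 7
+ 6z^2 - 6z + 1
= z^3 + 4z^2 - 4z + 8


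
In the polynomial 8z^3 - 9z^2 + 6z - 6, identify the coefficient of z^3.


Read off the coefficient of z^3: 8


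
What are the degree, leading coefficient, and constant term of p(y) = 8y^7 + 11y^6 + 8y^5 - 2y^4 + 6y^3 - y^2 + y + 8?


Highest power of y is 7, with coefficient 8. Constant term is 8.
Degree = 7, leading coefficient = 8, constant term = 8


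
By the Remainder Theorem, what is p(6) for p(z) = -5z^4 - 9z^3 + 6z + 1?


By the Remainder Theorem, the remainder equals p(6):
  -5*(6)^4 = -6480
  -9*(6)^3 = -1944
  0*(6)^2 = 0
  6*(6)^1 = 36
  constant: 1
Sum: -6480 - 1944 + 0 + 36 + 1 = -8387


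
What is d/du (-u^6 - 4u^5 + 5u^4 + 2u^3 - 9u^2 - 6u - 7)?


Apply the power rule term by term:
  d/du(-u^6) = -6u^5
  d/du(-4u^5) = -20u^4
  d/du(5u^4) = 20u^3
  d/du(2u^3) = 6u^2
  d/du(-9u^2) = -18u
  d/du(-6u) = -6
  d/du(-7) = 0
p'(u) = -6u^5 - 20u^4 + 20u^3 + 6u^2 - 18u - 6


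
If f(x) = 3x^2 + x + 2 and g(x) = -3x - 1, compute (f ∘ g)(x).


Substitute g(x) into f:
f(g(x)) = 3*(-3x - 1)^2 + 1*(-3x - 1) + 2
(-3x - 1)^2 = 9x^2 + 6x + 1
Expand and combine: 27x^2 + 15x + 4


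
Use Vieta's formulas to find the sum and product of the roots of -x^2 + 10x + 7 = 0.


For ax^2+bx+c=0: sum = -b/a, product = c/a.
a=-1, b=10, c=7
Sum = -(10)/-1 = 10
Product = (7)/-1 = -7


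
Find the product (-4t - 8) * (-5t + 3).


Distribute each term of the first polynomial:
  (-4t)(-5t + 3) = 20t^2 - 12t
  (-8)(-5t + 3) = 40t - 24
Sum: 20t^2 + 28t - 24


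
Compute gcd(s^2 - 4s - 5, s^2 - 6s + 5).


Factor each:
  s^2 - 4s - 5 = (s - 5)(s + 1)
  s^2 - 6s + 5 = (s - 5)(s - 1)
Common monic factor: s - 5


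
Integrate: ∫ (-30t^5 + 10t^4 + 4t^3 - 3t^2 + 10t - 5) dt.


Reverse power rule on each term:
  ∫ -30t^5 dt = -5t^6
  ∫ 10t^4 dt = 2t^5
  ∫ 4t^3 dt = t^4
  ∫ -3t^2 dt = -t^3
  ∫ 10t dt = 5t^2
  ∫ -5 dt = -5t
F(t) = -5t^6 + 2t^5 + t^4 - t^3 + 5t^2 - 5t + C


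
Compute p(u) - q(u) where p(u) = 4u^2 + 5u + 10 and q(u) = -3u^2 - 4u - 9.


Distribute the minus sign:
  (4u^2 + 5u + 10)
- (-3u^2 - 4u - 9)
Negate second polynomial: 3u^2 + 4u + 9
Add: 7u^2 + 9u + 19


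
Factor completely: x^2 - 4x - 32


Roots satisfy r1 + r2 = -b/a = 4 and r1*r2 = c/a = -32.
So r1 = 8, r2 = -4.
x^2 - 4x - 32 = (x - r1)(x - r2) = (x - 8)(x + 4)


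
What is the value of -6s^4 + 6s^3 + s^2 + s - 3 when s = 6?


Using direct substitution:
  -6 * (6)^4 = -7776
  6 * (6)^3 = 1296
  1 * (6)^2 = 36
  1 * (6)^1 = 6
  constant: -3
Sum = -7776 + 1296 + 36 + 6 - 3 = -6441


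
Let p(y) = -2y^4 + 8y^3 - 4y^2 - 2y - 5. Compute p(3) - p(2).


p(3) = 7
p(2) = 7
p(3) - p(2) = 7 - 7 = 0


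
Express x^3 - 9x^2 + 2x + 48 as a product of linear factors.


Try integer roots (divisors of 48). x=3: p(3)=0.
Divide out (x - 3): quotient is x^2 - 6x - 16.
Factor the quadratic: (x - 8)(x + 2)
Result: (x - 3)(x - 8)(x + 2)


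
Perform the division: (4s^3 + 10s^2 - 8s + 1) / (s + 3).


(4s^3 + 10s^2 - 8s + 1) / (s + 3)
Step 1: 4s^2 * (s + 3) = 4s^3 + 12s^2; subtract.
Step 2: -2s * (s + 3) = -2s^2 - 6s; subtract.
Step 3: -2 * (s + 3) = -2s - 6; subtract.
Quotient: 4s^2 - 2s - 2, Remainder: 7


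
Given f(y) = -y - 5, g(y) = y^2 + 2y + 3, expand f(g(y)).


Substitute g(y) into f:
f(g(y)) = -1*(y^2 + 2y + 3) + (-5)
Expand and combine: -y^2 - 2y - 8


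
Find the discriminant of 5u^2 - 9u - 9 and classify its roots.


D = b^2 - 4ac = (-9)^2 - 4(5)(-9) = 81 + 180 = 261
Since D > 0: two distinct irrational roots


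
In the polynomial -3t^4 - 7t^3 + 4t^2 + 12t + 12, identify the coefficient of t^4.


Read off the coefficient of t^4: -3


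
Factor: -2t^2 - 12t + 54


Roots satisfy r1 + r2 = -b/a = -6 and r1*r2 = c/a = -27.
So r1 = 3, r2 = -9.
-2t^2 - 12t + 54 = -2(t - r1)(t - r2) = -2(t - 3)(t + 9)


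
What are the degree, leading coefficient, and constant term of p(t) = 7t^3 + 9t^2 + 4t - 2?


Highest power of t is 3, with coefficient 7. Constant term is -2.
Degree = 3, leading coefficient = 7, constant term = -2


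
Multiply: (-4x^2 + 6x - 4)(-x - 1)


Distribute each term of the first polynomial:
  (-4x^2)(-x - 1) = 4x^3 + 4x^2
  (6x)(-x - 1) = -6x^2 - 6x
  (-4)(-x - 1) = 4x + 4
Sum: 4x^3 - 2x^2 - 2x + 4


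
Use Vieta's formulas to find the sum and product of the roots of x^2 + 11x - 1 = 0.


For ax^2+bx+c=0: sum = -b/a, product = c/a.
a=1, b=11, c=-1
Sum = -(11)/1 = -11
Product = (-1)/1 = -1


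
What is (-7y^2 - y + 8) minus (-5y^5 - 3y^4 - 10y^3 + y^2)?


Distribute the minus sign:
  (-7y^2 - y + 8)
- (-5y^5 - 3y^4 - 10y^3 + y^2)
Negate second polynomial: 5y^5 + 3y^4 + 10y^3 - y^2
Add: 5y^5 + 3y^4 + 10y^3 - 8y^2 - y + 8


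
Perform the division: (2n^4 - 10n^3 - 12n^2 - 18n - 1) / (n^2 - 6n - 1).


(2n^4 - 10n^3 - 12n^2 - 18n - 1) / (n^2 - 6n - 1)
Step 1: 2n^2 * (n^2 - 6n - 1) = 2n^4 - 12n^3 - 2n^2; subtract.
Step 2: 2n * (n^2 - 6n - 1) = 2n^3 - 12n^2 - 2n; subtract.
Step 3: 2 * (n^2 - 6n - 1) = 2n^2 - 12n - 2; subtract.
Quotient: 2n^2 + 2n + 2, Remainder: -4n + 1


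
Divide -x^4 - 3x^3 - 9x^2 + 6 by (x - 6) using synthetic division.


Synthetic division with c = 6. Coefficients: -1, -3, -9, 0, 6
Bring down -1.
  -1 * 6 = -6; -6 - 3 = -9
  -9 * 6 = -54; -54 - 9 = -63
  -63 * 6 = -378; -378 + 0 = -378
  -378 * 6 = -2268; -2268 + 6 = -2262
Quotient: -x^3 - 9x^2 - 63x - 378, Remainder: -2262


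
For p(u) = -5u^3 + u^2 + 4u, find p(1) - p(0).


p(1) = 0
p(0) = 0
p(1) - p(0) = 0 = 0


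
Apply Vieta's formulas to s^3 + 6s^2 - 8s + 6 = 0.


Monic cubic s^3+bs^2+cs+d=0: sum=-b, pairwise sum=c, product=-d.
b=6, c=-8, d=6
r1+r2+r3 = -6
r1r2+r1r3+r2r3 = -8
r1r2r3 = -6


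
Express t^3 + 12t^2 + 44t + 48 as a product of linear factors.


Try integer roots (divisors of 48). t=-6: p(-6)=0.
Divide out (t + 6): quotient is t^2 + 6t + 8.
Factor the quadratic: (t + 4)(t + 2)
Result: (t + 6)(t + 4)(t + 2)


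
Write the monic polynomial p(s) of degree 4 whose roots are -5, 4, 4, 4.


p(s) = (s + 5)(s - 4)(s - 4)(s - 4)
Expand: s^4 - 7s^3 - 12s^2 + 176s - 320


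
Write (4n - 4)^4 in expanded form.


Expand (4n - 4)^4 by repeated multiplication:
  (4n - 4)^2 = 16n^2 - 32n + 16
  (4n - 4)^3 = 64n^3 - 192n^2 + 192n - 64
= 256n^4 - 1024n^3 + 1536n^2 - 1024n + 256


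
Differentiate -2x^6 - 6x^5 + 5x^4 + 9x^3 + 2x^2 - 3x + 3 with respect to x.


Apply the power rule term by term:
  d/dx(-2x^6) = -12x^5
  d/dx(-6x^5) = -30x^4
  d/dx(5x^4) = 20x^3
  d/dx(9x^3) = 27x^2
  d/dx(2x^2) = 4x
  d/dx(-3x) = -3
  d/dx(3) = 0
p'(x) = -12x^5 - 30x^4 + 20x^3 + 27x^2 + 4x - 3


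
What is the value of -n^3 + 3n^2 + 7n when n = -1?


Using direct substitution:
  -1 * (-1)^3 = 1
  3 * (-1)^2 = 3
  7 * (-1)^1 = -7
  constant: 0
Sum = 1 + 3 - 7 + 0 = -3


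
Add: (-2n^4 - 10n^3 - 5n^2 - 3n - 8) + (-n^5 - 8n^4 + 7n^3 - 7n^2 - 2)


Align terms by degree and add:
  -2n^4 - 10n^3 - 5n^2 - 3n - 8
  -n^5 - 8n^4 + 7n^3 - 7n^2 - 2
= -n^5 - 10n^4 - 3n^3 - 12n^2 - 3n - 10


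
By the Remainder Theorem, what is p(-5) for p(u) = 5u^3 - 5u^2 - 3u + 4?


By the Remainder Theorem, the remainder equals p(-5):
  5*(-5)^3 = -625
  -5*(-5)^2 = -125
  -3*(-5)^1 = 15
  constant: 4
Sum: -625 - 125 + 15 + 4 = -731


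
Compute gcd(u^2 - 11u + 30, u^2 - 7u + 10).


Factor each:
  u^2 - 11u + 30 = (u - 5)(u - 6)
  u^2 - 7u + 10 = (u - 5)(u - 2)
Common monic factor: u - 5


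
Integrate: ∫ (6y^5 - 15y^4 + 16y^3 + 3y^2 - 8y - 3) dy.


Reverse power rule on each term:
  ∫ 6y^5 dy = y^6
  ∫ -15y^4 dy = -3y^5
  ∫ 16y^3 dy = 4y^4
  ∫ 3y^2 dy = y^3
  ∫ -8y dy = -4y^2
  ∫ -3 dy = -3y
F(y) = y^6 - 3y^5 + 4y^4 + y^3 - 4y^2 - 3y + C


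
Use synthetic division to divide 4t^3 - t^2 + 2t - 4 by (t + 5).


Synthetic division with c = -5. Coefficients: 4, -1, 2, -4
Bring down 4.
  4 * -5 = -20; -20 - 1 = -21
  -21 * -5 = 105; 105 + 2 = 107
  107 * -5 = -535; -535 - 4 = -539
Quotient: 4t^2 - 21t + 107, Remainder: -539


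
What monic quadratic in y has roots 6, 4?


p(y) = (y - 6)(y - 4)
Expand: y^2 - 10y + 24


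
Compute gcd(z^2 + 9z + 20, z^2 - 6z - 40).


Factor each:
  z^2 + 9z + 20 = (z + 4)(z + 5)
  z^2 - 6z - 40 = (z + 4)(z - 10)
Common monic factor: z + 4


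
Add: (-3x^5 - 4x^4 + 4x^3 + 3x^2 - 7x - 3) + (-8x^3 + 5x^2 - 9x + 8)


Align terms by degree and add:
  -3x^5 - 4x^4 + 4x^3 + 3x^2 - 7x - 3
  -8x^3 + 5x^2 - 9x + 8
= -3x^5 - 4x^4 - 4x^3 + 8x^2 - 16x + 5


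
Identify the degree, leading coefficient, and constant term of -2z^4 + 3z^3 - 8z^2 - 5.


Highest power of z is 4, with coefficient -2. Constant term is -5.
Degree = 4, leading coefficient = -2, constant term = -5


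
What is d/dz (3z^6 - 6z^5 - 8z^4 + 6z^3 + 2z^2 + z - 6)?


Apply the power rule term by term:
  d/dz(3z^6) = 18z^5
  d/dz(-6z^5) = -30z^4
  d/dz(-8z^4) = -32z^3
  d/dz(6z^3) = 18z^2
  d/dz(2z^2) = 4z
  d/dz(z) = 1
  d/dz(-6) = 0
p'(z) = 18z^5 - 30z^4 - 32z^3 + 18z^2 + 4z + 1


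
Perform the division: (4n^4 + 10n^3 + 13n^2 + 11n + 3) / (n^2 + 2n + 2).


(4n^4 + 10n^3 + 13n^2 + 11n + 3) / (n^2 + 2n + 2)
Step 1: 4n^2 * (n^2 + 2n + 2) = 4n^4 + 8n^3 + 8n^2; subtract.
Step 2: 2n * (n^2 + 2n + 2) = 2n^3 + 4n^2 + 4n; subtract.
Step 3: 1 * (n^2 + 2n + 2) = n^2 + 2n + 2; subtract.
Quotient: 4n^2 + 2n + 1, Remainder: 5n + 1


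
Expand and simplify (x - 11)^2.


Expand (x - 11)^2 by repeated multiplication:
= x^2 - 22x + 121


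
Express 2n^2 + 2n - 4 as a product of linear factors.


Roots satisfy r1 + r2 = -b/a = -1 and r1*r2 = c/a = -2.
So r1 = 1, r2 = -2.
2n^2 + 2n - 4 = 2(n - r1)(n - r2) = 2(n - 1)(n + 2)


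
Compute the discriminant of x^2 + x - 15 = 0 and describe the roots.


D = b^2 - 4ac = (1)^2 - 4(1)(-15) = 1 + 60 = 61
Since D > 0: two distinct irrational roots


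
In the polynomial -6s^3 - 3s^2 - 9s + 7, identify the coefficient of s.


Read off the coefficient of s: -9


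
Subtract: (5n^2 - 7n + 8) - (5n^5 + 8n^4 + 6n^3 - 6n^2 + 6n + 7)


Distribute the minus sign:
  (5n^2 - 7n + 8)
- (5n^5 + 8n^4 + 6n^3 - 6n^2 + 6n + 7)
Negate second polynomial: -5n^5 - 8n^4 - 6n^3 + 6n^2 - 6n - 7
Add: -5n^5 - 8n^4 - 6n^3 + 11n^2 - 13n + 1


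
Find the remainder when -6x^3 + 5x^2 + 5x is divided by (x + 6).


By the Remainder Theorem, the remainder equals p(-6):
  -6*(-6)^3 = 1296
  5*(-6)^2 = 180
  5*(-6)^1 = -30
  constant: 0
Sum: 1296 + 180 - 30 + 0 = 1446


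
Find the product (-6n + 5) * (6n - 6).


Distribute each term of the first polynomial:
  (-6n)(6n - 6) = -36n^2 + 36n
  (5)(6n - 6) = 30n - 30
Sum: -36n^2 + 66n - 30


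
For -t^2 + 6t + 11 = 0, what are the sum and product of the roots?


For at^2+bt+c=0: sum = -b/a, product = c/a.
a=-1, b=6, c=11
Sum = -(6)/-1 = 6
Product = (11)/-1 = -11


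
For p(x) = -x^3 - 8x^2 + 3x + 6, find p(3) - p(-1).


p(3) = -84
p(-1) = -4
p(3) - p(-1) = -84 + 4 = -80


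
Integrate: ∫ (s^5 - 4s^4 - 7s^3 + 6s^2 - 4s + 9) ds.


Reverse power rule on each term:
  ∫ s^5 ds = (1/6)s^6
  ∫ -4s^4 ds = -(4/5)s^5
  ∫ -7s^3 ds = -(7/4)s^4
  ∫ 6s^2 ds = 2s^3
  ∫ -4s ds = -2s^2
  ∫ 9 ds = 9s
F(s) = (1/6)s^6 - (4/5)s^5 - (7/4)s^4 + 2s^3 - 2s^2 + 9s + C


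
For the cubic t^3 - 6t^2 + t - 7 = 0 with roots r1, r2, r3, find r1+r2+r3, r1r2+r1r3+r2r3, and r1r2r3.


Monic cubic t^3+bt^2+ct+d=0: sum=-b, pairwise sum=c, product=-d.
b=-6, c=1, d=-7
r1+r2+r3 = 6
r1r2+r1r3+r2r3 = 1
r1r2r3 = 7


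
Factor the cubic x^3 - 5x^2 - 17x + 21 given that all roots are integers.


Try integer roots (divisors of 21). x=1: p(1)=0.
Divide out (x - 1): quotient is x^2 - 4x - 21.
Factor the quadratic: (x - 7)(x + 3)
Result: (x - 1)(x - 7)(x + 3)


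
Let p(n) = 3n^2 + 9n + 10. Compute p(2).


Using direct substitution:
  3 * (2)^2 = 12
  9 * (2)^1 = 18
  constant: 10
Sum = 12 + 18 + 10 = 40


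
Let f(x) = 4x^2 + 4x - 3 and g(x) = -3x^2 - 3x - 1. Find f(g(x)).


Substitute g(x) into f:
f(g(x)) = 4*(-3x^2 - 3x - 1)^2 + 4*(-3x^2 - 3x - 1) + (-3)
(-3x^2 - 3x - 1)^2 = 9x^4 + 18x^3 + 15x^2 + 6x + 1
Expand and combine: 36x^4 + 72x^3 + 48x^2 + 12x - 3


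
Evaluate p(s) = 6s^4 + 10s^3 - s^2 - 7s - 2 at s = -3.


Using direct substitution:
  6 * (-3)^4 = 486
  10 * (-3)^3 = -270
  -1 * (-3)^2 = -9
  -7 * (-3)^1 = 21
  constant: -2
Sum = 486 - 270 - 9 + 21 - 2 = 226


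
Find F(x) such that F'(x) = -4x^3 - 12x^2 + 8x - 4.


Reverse power rule on each term:
  ∫ -4x^3 dx = -x^4
  ∫ -12x^2 dx = -4x^3
  ∫ 8x dx = 4x^2
  ∫ -4 dx = -4x
F(x) = -x^4 - 4x^3 + 4x^2 - 4x + C


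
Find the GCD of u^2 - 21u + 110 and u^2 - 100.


Factor each:
  u^2 - 21u + 110 = (u - 10)(u - 11)
  u^2 - 100 = (u - 10)(u + 10)
Common monic factor: u - 10


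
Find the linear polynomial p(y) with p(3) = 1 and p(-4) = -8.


p(y) = my + b. Using p(3)=1, p(-4)=-8:
m = (1 + 8)/(3 + 4) = 9/7 = 9/7
b = 1 - m*(3) = 1 - 27/7 = -20/7
p(y) = (9/7)y - (20/7)


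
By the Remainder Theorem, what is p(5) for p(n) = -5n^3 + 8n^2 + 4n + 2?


By the Remainder Theorem, the remainder equals p(5):
  -5*(5)^3 = -625
  8*(5)^2 = 200
  4*(5)^1 = 20
  constant: 2
Sum: -625 + 200 + 20 + 2 = -403


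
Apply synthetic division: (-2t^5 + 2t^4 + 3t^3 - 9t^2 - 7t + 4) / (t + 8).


Synthetic division with c = -8. Coefficients: -2, 2, 3, -9, -7, 4
Bring down -2.
  -2 * -8 = 16; 16 + 2 = 18
  18 * -8 = -144; -144 + 3 = -141
  -141 * -8 = 1128; 1128 - 9 = 1119
  1119 * -8 = -8952; -8952 - 7 = -8959
  -8959 * -8 = 71672; 71672 + 4 = 71676
Quotient: -2t^4 + 18t^3 - 141t^2 + 1119t - 8959, Remainder: 71676


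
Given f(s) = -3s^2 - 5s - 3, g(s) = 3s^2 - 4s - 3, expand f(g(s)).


Substitute g(s) into f:
f(g(s)) = -3*(3s^2 - 4s - 3)^2 + (-5)*(3s^2 - 4s - 3) + (-3)
(3s^2 - 4s - 3)^2 = 9s^4 - 24s^3 - 2s^2 + 24s + 9
Expand and combine: -27s^4 + 72s^3 - 9s^2 - 52s - 15


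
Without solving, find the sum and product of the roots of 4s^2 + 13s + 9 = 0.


For as^2+bs+c=0: sum = -b/a, product = c/a.
a=4, b=13, c=9
Sum = -(13)/4 = -13/4
Product = (9)/4 = 9/4


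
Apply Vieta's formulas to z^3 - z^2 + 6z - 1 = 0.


Monic cubic z^3+bz^2+cz+d=0: sum=-b, pairwise sum=c, product=-d.
b=-1, c=6, d=-1
r1+r2+r3 = 1
r1r2+r1r3+r2r3 = 6
r1r2r3 = 1


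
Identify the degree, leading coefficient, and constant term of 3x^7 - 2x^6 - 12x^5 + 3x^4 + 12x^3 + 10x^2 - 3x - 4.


Highest power of x is 7, with coefficient 3. Constant term is -4.
Degree = 7, leading coefficient = 3, constant term = -4


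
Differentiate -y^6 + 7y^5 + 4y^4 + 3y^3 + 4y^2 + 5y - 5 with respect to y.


Apply the power rule term by term:
  d/dy(-y^6) = -6y^5
  d/dy(7y^5) = 35y^4
  d/dy(4y^4) = 16y^3
  d/dy(3y^3) = 9y^2
  d/dy(4y^2) = 8y
  d/dy(5y) = 5
  d/dy(-5) = 0
p'(y) = -6y^5 + 35y^4 + 16y^3 + 9y^2 + 8y + 5


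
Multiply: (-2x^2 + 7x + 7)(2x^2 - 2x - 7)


Distribute each term of the first polynomial:
  (-2x^2)(2x^2 - 2x - 7) = -4x^4 + 4x^3 + 14x^2
  (7x)(2x^2 - 2x - 7) = 14x^3 - 14x^2 - 49x
  (7)(2x^2 - 2x - 7) = 14x^2 - 14x - 49
Sum: -4x^4 + 18x^3 + 14x^2 - 63x - 49


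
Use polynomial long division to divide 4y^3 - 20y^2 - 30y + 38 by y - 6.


(4y^3 - 20y^2 - 30y + 38) / (y - 6)
Step 1: 4y^2 * (y - 6) = 4y^3 - 24y^2; subtract.
Step 2: 4y * (y - 6) = 4y^2 - 24y; subtract.
Step 3: -6 * (y - 6) = -6y + 36; subtract.
Quotient: 4y^2 + 4y - 6, Remainder: 2


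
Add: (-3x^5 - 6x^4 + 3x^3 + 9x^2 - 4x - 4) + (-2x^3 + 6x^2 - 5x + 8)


Align terms by degree and add:
  -3x^5 - 6x^4 + 3x^3 + 9x^2 - 4x - 4
  -2x^3 + 6x^2 - 5x + 8
= -3x^5 - 6x^4 + x^3 + 15x^2 - 9x + 4


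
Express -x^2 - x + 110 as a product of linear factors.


Roots satisfy r1 + r2 = -b/a = -1 and r1*r2 = c/a = -110.
So r1 = 10, r2 = -11.
-x^2 - x + 110 = -(x - r1)(x - r2) = -(x - 10)(x + 11)


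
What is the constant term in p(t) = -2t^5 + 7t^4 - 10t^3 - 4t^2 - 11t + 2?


Read off the constant term: 2


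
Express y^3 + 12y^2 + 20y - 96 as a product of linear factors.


Try integer roots (divisors of -96). y=-6: p(-6)=0.
Divide out (y + 6): quotient is y^2 + 6y - 16.
Factor the quadratic: (y - 2)(y + 8)
Result: (y + 6)(y - 2)(y + 8)


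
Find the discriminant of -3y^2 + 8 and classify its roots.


D = b^2 - 4ac = (0)^2 - 4(-3)(8) = 0 + 96 = 96
Since D > 0: two distinct irrational roots


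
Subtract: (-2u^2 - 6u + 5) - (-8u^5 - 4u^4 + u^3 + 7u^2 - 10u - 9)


Distribute the minus sign:
  (-2u^2 - 6u + 5)
- (-8u^5 - 4u^4 + u^3 + 7u^2 - 10u - 9)
Negate second polynomial: 8u^5 + 4u^4 - u^3 - 7u^2 + 10u + 9
Add: 8u^5 + 4u^4 - u^3 - 9u^2 + 4u + 14


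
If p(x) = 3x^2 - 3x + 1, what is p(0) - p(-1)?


p(0) = 1
p(-1) = 7
p(0) - p(-1) = 1 - 7 = -6


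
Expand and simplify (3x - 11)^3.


Expand (3x - 11)^3 by repeated multiplication:
  (3x - 11)^2 = 9x^2 - 66x + 121
= 27x^3 - 297x^2 + 1089x - 1331


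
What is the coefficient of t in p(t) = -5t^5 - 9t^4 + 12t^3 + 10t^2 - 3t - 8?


Read off the coefficient of t: -3


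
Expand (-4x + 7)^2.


Expand (-4x + 7)^2 by repeated multiplication:
= 16x^2 - 56x + 49


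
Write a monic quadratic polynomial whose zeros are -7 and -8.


p(x) = (x + 7)(x + 8)
Expand: x^2 + 15x + 56


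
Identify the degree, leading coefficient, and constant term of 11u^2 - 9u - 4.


Highest power of u is 2, with coefficient 11. Constant term is -4.
Degree = 2, leading coefficient = 11, constant term = -4


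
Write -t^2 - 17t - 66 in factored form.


Roots satisfy r1 + r2 = -b/a = -17 and r1*r2 = c/a = 66.
So r1 = -6, r2 = -11.
-t^2 - 17t - 66 = -(t - r1)(t - r2) = -(t + 6)(t + 11)


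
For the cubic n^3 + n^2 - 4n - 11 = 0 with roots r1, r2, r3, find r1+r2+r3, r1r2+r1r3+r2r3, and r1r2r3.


Monic cubic n^3+bn^2+cn+d=0: sum=-b, pairwise sum=c, product=-d.
b=1, c=-4, d=-11
r1+r2+r3 = -1
r1r2+r1r3+r2r3 = -4
r1r2r3 = 11


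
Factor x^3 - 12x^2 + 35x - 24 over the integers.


Try integer roots (divisors of -24). x=8: p(8)=0.
Divide out (x - 8): quotient is x^2 - 4x + 3.
Factor the quadratic: (x - 3)(x - 1)
Result: (x - 8)(x - 3)(x - 1)


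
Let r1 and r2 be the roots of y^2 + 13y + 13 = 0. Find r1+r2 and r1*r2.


For ay^2+by+c=0: sum = -b/a, product = c/a.
a=1, b=13, c=13
Sum = -(13)/1 = -13
Product = (13)/1 = 13


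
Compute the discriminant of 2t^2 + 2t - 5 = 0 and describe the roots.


D = b^2 - 4ac = (2)^2 - 4(2)(-5) = 4 + 40 = 44
Since D > 0: two distinct irrational roots


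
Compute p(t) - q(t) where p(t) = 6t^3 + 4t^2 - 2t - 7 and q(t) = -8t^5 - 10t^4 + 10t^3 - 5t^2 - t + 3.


Distribute the minus sign:
  (6t^3 + 4t^2 - 2t - 7)
- (-8t^5 - 10t^4 + 10t^3 - 5t^2 - t + 3)
Negate second polynomial: 8t^5 + 10t^4 - 10t^3 + 5t^2 + t - 3
Add: 8t^5 + 10t^4 - 4t^3 + 9t^2 - t - 10


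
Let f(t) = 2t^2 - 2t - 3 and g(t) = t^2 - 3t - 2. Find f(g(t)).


Substitute g(t) into f:
f(g(t)) = 2*(t^2 - 3t - 2)^2 + (-2)*(t^2 - 3t - 2) + (-3)
(t^2 - 3t - 2)^2 = t^4 - 6t^3 + 5t^2 + 12t + 4
Expand and combine: 2t^4 - 12t^3 + 8t^2 + 30t + 9


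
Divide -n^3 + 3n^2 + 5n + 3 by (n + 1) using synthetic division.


Synthetic division with c = -1. Coefficients: -1, 3, 5, 3
Bring down -1.
  -1 * -1 = 1; 1 + 3 = 4
  4 * -1 = -4; -4 + 5 = 1
  1 * -1 = -1; -1 + 3 = 2
Quotient: -n^2 + 4n + 1, Remainder: 2


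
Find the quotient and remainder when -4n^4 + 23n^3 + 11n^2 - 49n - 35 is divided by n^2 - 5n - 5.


(-4n^4 + 23n^3 + 11n^2 - 49n - 35) / (n^2 - 5n - 5)
Step 1: -4n^2 * (n^2 - 5n - 5) = -4n^4 + 20n^3 + 20n^2; subtract.
Step 2: 3n * (n^2 - 5n - 5) = 3n^3 - 15n^2 - 15n; subtract.
Step 3: 6 * (n^2 - 5n - 5) = 6n^2 - 30n - 30; subtract.
Quotient: -4n^2 + 3n + 6, Remainder: -4n - 5


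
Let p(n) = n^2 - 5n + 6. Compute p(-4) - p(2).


p(-4) = 42
p(2) = 0
p(-4) - p(2) = 42 = 42


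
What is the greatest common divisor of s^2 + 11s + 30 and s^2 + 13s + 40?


Factor each:
  s^2 + 11s + 30 = (s + 5)(s + 6)
  s^2 + 13s + 40 = (s + 5)(s + 8)
Common monic factor: s + 5


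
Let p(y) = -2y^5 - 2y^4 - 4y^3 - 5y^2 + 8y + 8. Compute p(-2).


Using direct substitution:
  -2 * (-2)^5 = 64
  -2 * (-2)^4 = -32
  -4 * (-2)^3 = 32
  -5 * (-2)^2 = -20
  8 * (-2)^1 = -16
  constant: 8
Sum = 64 - 32 + 32 - 20 - 16 + 8 = 36


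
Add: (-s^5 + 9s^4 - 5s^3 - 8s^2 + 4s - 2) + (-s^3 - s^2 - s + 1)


Align terms by degree and add:
  -s^5 + 9s^4 - 5s^3 - 8s^2 + 4s - 2
  -s^3 - s^2 - s + 1
= -s^5 + 9s^4 - 6s^3 - 9s^2 + 3s - 1


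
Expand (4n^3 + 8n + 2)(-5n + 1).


Distribute each term of the first polynomial:
  (4n^3)(-5n + 1) = -20n^4 + 4n^3
  (8n)(-5n + 1) = -40n^2 + 8n
  (2)(-5n + 1) = -10n + 2
Sum: -20n^4 + 4n^3 - 40n^2 - 2n + 2


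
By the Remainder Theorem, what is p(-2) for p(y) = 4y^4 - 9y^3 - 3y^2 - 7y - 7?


By the Remainder Theorem, the remainder equals p(-2):
  4*(-2)^4 = 64
  -9*(-2)^3 = 72
  -3*(-2)^2 = -12
  -7*(-2)^1 = 14
  constant: -7
Sum: 64 + 72 - 12 + 14 - 7 = 131


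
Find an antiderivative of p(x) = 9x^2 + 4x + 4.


Reverse power rule on each term:
  ∫ 9x^2 dx = 3x^3
  ∫ 4x dx = 2x^2
  ∫ 4 dx = 4x
F(x) = 3x^3 + 2x^2 + 4x + C


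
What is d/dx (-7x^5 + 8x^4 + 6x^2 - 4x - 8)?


Apply the power rule term by term:
  d/dx(-7x^5) = -35x^4
  d/dx(8x^4) = 32x^3
  d/dx(6x^2) = 12x
  d/dx(-4x) = -4
  d/dx(-8) = 0
p'(x) = -35x^4 + 32x^3 + 12x - 4


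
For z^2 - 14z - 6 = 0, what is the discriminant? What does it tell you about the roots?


D = b^2 - 4ac = (-14)^2 - 4(1)(-6) = 196 + 24 = 220
Since D > 0: two distinct irrational roots


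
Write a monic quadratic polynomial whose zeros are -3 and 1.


p(n) = (n + 3)(n - 1)
Expand: n^2 + 2n - 3


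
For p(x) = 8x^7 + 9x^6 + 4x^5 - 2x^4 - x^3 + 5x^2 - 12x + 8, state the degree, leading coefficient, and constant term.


Highest power of x is 7, with coefficient 8. Constant term is 8.
Degree = 7, leading coefficient = 8, constant term = 8


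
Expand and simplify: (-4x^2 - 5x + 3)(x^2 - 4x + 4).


Distribute each term of the first polynomial:
  (-4x^2)(x^2 - 4x + 4) = -4x^4 + 16x^3 - 16x^2
  (-5x)(x^2 - 4x + 4) = -5x^3 + 20x^2 - 20x
  (3)(x^2 - 4x + 4) = 3x^2 - 12x + 12
Sum: -4x^4 + 11x^3 + 7x^2 - 32x + 12


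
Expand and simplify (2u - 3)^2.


Expand (2u - 3)^2 by repeated multiplication:
= 4u^2 - 12u + 9


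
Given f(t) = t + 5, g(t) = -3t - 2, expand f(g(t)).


Substitute g(t) into f:
f(g(t)) = 1*(-3t - 2) + 5
Expand and combine: -3t + 3


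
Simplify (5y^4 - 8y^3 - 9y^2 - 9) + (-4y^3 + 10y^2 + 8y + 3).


Align terms by degree and add:
  5y^4 - 8y^3 - 9y^2 - 9
  -4y^3 + 10y^2 + 8y + 3
= 5y^4 - 12y^3 + y^2 + 8y - 6


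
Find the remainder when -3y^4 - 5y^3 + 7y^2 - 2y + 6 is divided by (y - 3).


By the Remainder Theorem, the remainder equals p(3):
  -3*(3)^4 = -243
  -5*(3)^3 = -135
  7*(3)^2 = 63
  -2*(3)^1 = -6
  constant: 6
Sum: -243 - 135 + 63 - 6 + 6 = -315


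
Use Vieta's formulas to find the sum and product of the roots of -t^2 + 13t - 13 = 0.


For at^2+bt+c=0: sum = -b/a, product = c/a.
a=-1, b=13, c=-13
Sum = -(13)/-1 = 13
Product = (-13)/-1 = 13


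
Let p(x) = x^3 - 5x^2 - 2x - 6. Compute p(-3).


Using direct substitution:
  1 * (-3)^3 = -27
  -5 * (-3)^2 = -45
  -2 * (-3)^1 = 6
  constant: -6
Sum = -27 - 45 + 6 - 6 = -72


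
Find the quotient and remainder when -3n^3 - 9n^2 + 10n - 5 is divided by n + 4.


(-3n^3 - 9n^2 + 10n - 5) / (n + 4)
Step 1: -3n^2 * (n + 4) = -3n^3 - 12n^2; subtract.
Step 2: 3n * (n + 4) = 3n^2 + 12n; subtract.
Step 3: -2 * (n + 4) = -2n - 8; subtract.
Quotient: -3n^2 + 3n - 2, Remainder: 3
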